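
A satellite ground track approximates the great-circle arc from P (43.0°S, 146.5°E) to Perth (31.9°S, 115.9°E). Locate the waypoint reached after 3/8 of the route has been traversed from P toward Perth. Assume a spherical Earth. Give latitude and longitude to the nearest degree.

From cos δ = sin φ₁ sin φ₂ + cos φ₁ cos φ₂ cos Δλ, the central angle is δ ≈ 0.463 rad (26.5°).
Interpolate at f = 3/8 with slerp weights a = sin((1−f)δ)/sin δ ≈ 0.639, b = sin(fδ)/sin δ ≈ 0.387.
p = a·p₁ + b·p₂ ≈ (-0.533, 0.553, -0.640); φ = arcsin(p_z) ≈ -39.80°, λ = atan2(p_y, p_x) ≈ 133.93°.

≈ (40°S, 134°E)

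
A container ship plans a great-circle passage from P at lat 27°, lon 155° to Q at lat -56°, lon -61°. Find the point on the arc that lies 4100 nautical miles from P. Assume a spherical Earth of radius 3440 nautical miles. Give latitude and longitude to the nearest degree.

≈ lat -32°, lon -170°

Convert each endpoint to a unit vector on the sphere (x = cos φ cos λ, y = cos φ sin λ, z = sin φ).
The central angle between the endpoints is δ = arccos(p₁·p₂) ≈ 2.465 rad (141.2°). The total great-circle distance is δ·R ≈ 2.465 × 3440 ≈ 8478 nmi, so the target fraction is f = 4100/8478 ≈ 0.484.
Interpolate at f ≈ 0.484 with slerp weights a = sin((1−f)δ)/sin δ ≈ 1.526, b = sin(fδ)/sin δ ≈ 1.483.
p = a·p₁ + b·p₂ ≈ (-0.830, -0.151, -0.537); φ = arcsin(p_z) ≈ -32.46°, λ = atan2(p_y, p_x) ≈ -169.71°.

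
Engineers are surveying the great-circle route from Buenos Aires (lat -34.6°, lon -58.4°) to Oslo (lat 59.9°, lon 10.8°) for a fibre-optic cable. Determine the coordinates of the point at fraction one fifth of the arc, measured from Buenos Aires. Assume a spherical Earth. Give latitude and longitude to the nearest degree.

≈ lat -15°, lon -47°

Convert each endpoint to a unit vector on the sphere (x = cos φ cos λ, y = cos φ sin λ, z = sin φ).
The central angle between the endpoints is δ = arccos(p₁·p₂) ≈ 1.923 rad (110.2°).
Interpolate at f = 1/5 with slerp weights a = sin((1−f)δ)/sin δ ≈ 1.065, b = sin(fδ)/sin δ ≈ 0.400.
p = a·p₁ + b·p₂ ≈ (0.656, -0.709, -0.259); φ = arcsin(p_z) ≈ -15.00°, λ = atan2(p_y, p_x) ≈ -47.22°.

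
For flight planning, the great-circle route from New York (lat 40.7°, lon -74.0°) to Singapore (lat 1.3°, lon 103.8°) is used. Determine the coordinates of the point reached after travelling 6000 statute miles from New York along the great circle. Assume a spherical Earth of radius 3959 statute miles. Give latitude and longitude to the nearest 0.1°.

≈ lat 52.3°, lon 100.6°

Write both endpoints as unit vectors p₁, p₂ with components (cos φ cos λ, cos φ sin λ, sin φ).
The central angle between the endpoints is δ = arccos(p₁·p₂) ≈ 2.408 rad (138.0°). The total great-circle distance is δ·R ≈ 2.408 × 3959 ≈ 9532 mi, so the target fraction is f = 6000/9532 ≈ 0.629.
Interpolate at f ≈ 0.629 with slerp weights a = sin((1−f)δ)/sin δ ≈ 1.162, b = sin(fδ)/sin δ ≈ 1.491.
p = a·p₁ + b·p₂ ≈ (-0.113, 0.600, 0.792); φ = arcsin(p_z) ≈ 52.35°, λ = atan2(p_y, p_x) ≈ 100.63°.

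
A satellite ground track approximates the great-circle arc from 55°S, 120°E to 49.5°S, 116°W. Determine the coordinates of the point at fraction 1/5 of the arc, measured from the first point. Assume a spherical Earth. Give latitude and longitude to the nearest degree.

≈ 65°S, 138°E

Convert each endpoint to a unit vector on the sphere (x = cos φ cos λ, y = cos φ sin λ, z = sin φ).
The central angle between the endpoints is δ = arccos(p₁·p₂) ≈ 1.143 rad (65.5°).
Interpolate at f = 1/5 with slerp weights a = sin((1−f)δ)/sin δ ≈ 0.871, b = sin(fδ)/sin δ ≈ 0.249.
p = a·p₁ + b·p₂ ≈ (-0.321, 0.287, -0.903); φ = arcsin(p_z) ≈ -64.51°, λ = atan2(p_y, p_x) ≈ 138.16°.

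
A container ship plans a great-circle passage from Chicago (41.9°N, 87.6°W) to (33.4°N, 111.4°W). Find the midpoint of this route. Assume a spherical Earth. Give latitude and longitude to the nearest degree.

≈ (38°N, 100°W)

From cos δ = sin φ₁ sin φ₂ + cos φ₁ cos φ₂ cos Δλ, the central angle is δ ≈ 0.359 rad (20.6°).
Interpolate at f = 1/2 with slerp weights a = sin((1−f)δ)/sin δ ≈ 0.508, b = sin(fδ)/sin δ ≈ 0.508.
p = a·p₁ + b·p₂ ≈ (-0.139, -0.773, 0.619); φ = arcsin(p_z) ≈ 38.25°, λ = atan2(p_y, p_x) ≈ -100.19°.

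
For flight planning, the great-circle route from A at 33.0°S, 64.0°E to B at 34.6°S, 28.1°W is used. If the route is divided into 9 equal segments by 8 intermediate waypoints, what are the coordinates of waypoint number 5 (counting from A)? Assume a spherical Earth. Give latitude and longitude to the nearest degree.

≈ 44°S, 13°E

The haversine formula gives a central angle δ ≈ 1.283 rad (73.5°) between the endpoints.
Interpolate at f = 5/9 with slerp weights a = sin((1−f)δ)/sin δ ≈ 0.563, b = sin(fδ)/sin δ ≈ 0.682.
p = a·p₁ + b·p₂ ≈ (0.702, 0.160, -0.694); φ = arcsin(p_z) ≈ -43.94°, λ = atan2(p_y, p_x) ≈ 12.83°.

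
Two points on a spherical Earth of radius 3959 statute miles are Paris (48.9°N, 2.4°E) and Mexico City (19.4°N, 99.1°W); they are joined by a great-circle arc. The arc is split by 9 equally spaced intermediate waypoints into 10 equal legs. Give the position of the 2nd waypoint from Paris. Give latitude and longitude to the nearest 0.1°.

From cos δ = sin φ₁ sin φ₂ + cos φ₁ cos φ₂ cos Δλ, the central angle is δ ≈ 1.444 rad (82.7°).
Interpolate at f = 2/10 with slerp weights a = sin((1−f)δ)/sin δ ≈ 0.922, b = sin(fδ)/sin δ ≈ 0.287.
p = a·p₁ + b·p₂ ≈ (0.563, -0.242, 0.790); φ = arcsin(p_z) ≈ 52.21°, λ = atan2(p_y, p_x) ≈ -23.26°.

≈ 52.2°N, 23.3°W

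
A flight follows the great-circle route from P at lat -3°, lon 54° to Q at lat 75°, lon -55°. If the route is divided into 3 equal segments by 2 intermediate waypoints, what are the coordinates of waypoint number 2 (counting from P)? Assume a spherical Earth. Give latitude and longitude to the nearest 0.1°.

Convert each endpoint to a unit vector on the sphere (x = cos φ cos λ, y = cos φ sin λ, z = sin φ).
The central angle between the endpoints is δ = arccos(p₁·p₂) ≈ 1.706 rad (97.7°).
Interpolate at f = 2/3 with slerp weights a = sin((1−f)δ)/sin δ ≈ 0.543, b = sin(fδ)/sin δ ≈ 0.916.
p = a·p₁ + b·p₂ ≈ (0.455, 0.245, 0.856); φ = arcsin(p_z) ≈ 58.89°, λ = atan2(p_y, p_x) ≈ 28.29°.

≈ lat 58.9°, lon 28.3°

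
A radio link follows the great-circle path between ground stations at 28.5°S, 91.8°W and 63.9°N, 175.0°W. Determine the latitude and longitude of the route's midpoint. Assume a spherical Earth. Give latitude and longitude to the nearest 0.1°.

Write both endpoints as unit vectors p₁, p₂ with components (cos φ cos λ, cos φ sin λ, sin φ).
The central angle between the endpoints is δ = arccos(p₁·p₂) ≈ 1.964 rad (112.5°).
Interpolate at f = 1/2 with slerp weights a = sin((1−f)δ)/sin δ ≈ 0.900, b = sin(fδ)/sin δ ≈ 0.900.
p = a·p₁ + b·p₂ ≈ (-0.419, -0.825, 0.379); φ = arcsin(p_z) ≈ 22.26°, λ = atan2(p_y, p_x) ≈ -116.94°.

≈ 22.3°N, 116.9°W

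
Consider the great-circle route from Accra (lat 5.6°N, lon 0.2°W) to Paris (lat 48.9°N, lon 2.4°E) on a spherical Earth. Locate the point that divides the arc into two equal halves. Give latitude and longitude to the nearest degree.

Convert each endpoint to a unit vector on the sphere (x = cos φ cos λ, y = cos φ sin λ, z = sin φ).
The central angle between the endpoints is δ = arccos(p₁·p₂) ≈ 0.757 rad (43.4°).
Interpolate at f = 1/2 with slerp weights a = sin((1−f)δ)/sin δ ≈ 0.538, b = sin(fδ)/sin δ ≈ 0.538.
p = a·p₁ + b·p₂ ≈ (0.889, 0.013, 0.458); φ = arcsin(p_z) ≈ 27.26°, λ = atan2(p_y, p_x) ≈ 0.83°.

≈ lat 27°N, lon 1°E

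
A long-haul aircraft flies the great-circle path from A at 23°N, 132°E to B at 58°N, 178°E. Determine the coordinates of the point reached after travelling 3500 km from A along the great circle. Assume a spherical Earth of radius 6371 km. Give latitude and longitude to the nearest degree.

≈ 48°N, 156°E

From cos δ = sin φ₁ sin φ₂ + cos φ₁ cos φ₂ cos Δλ, the central angle is δ ≈ 0.836 rad (47.9°). The total great-circle distance is δ·R ≈ 0.836 × 6371 ≈ 5328 km, so the target fraction is f = 3500/5328 ≈ 0.657.
Interpolate at f ≈ 0.657 with slerp weights a = sin((1−f)δ)/sin δ ≈ 0.381, b = sin(fδ)/sin δ ≈ 0.704.
p = a·p₁ + b·p₂ ≈ (-0.607, 0.274, 0.746); φ = arcsin(p_z) ≈ 48.21°, λ = atan2(p_y, p_x) ≈ 155.73°.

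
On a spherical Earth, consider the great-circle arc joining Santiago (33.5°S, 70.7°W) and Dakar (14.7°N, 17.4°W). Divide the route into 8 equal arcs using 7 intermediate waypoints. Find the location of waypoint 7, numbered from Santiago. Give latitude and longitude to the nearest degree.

≈ (8°N, 24°W)

Write both endpoints as unit vectors p₁, p₂ with components (cos φ cos λ, cos φ sin λ, sin φ).
The central angle between the endpoints is δ = arccos(p₁·p₂) ≈ 1.222 rad (70.0°).
Interpolate at f = 7/8 with slerp weights a = sin((1−f)δ)/sin δ ≈ 0.162, b = sin(fδ)/sin δ ≈ 0.933.
p = a·p₁ + b·p₂ ≈ (0.906, -0.397, 0.147); φ = arcsin(p_z) ≈ 8.48°, λ = atan2(p_y, p_x) ≈ -23.68°.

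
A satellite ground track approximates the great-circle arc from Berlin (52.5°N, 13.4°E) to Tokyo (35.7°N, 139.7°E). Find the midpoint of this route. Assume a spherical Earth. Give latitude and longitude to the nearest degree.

≈ 64°N, 92°E

Write both endpoints as unit vectors p₁, p₂ with components (cos φ cos λ, cos φ sin λ, sin φ).
The central angle between the endpoints is δ = arccos(p₁·p₂) ≈ 1.400 rad (80.2°).
Interpolate at f = 1/2 with slerp weights a = sin((1−f)δ)/sin δ ≈ 0.654, b = sin(fδ)/sin δ ≈ 0.654.
p = a·p₁ + b·p₂ ≈ (-0.018, 0.436, 0.900); φ = arcsin(p_z) ≈ 64.16°, λ = atan2(p_y, p_x) ≈ 92.33°.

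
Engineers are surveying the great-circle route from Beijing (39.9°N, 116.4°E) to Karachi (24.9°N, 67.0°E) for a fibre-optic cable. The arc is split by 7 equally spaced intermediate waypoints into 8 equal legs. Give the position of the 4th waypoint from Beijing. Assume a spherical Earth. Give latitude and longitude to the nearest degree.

≈ (35°N, 89°E)

The haversine formula gives a central angle δ ≈ 0.763 rad (43.7°) between the endpoints.
Interpolate at f = 4/8 with slerp weights a = sin((1−f)δ)/sin δ ≈ 0.539, b = sin(fδ)/sin δ ≈ 0.539.
p = a·p₁ + b·p₂ ≈ (0.007, 0.820, 0.572); φ = arcsin(p_z) ≈ 34.92°, λ = atan2(p_y, p_x) ≈ 89.50°.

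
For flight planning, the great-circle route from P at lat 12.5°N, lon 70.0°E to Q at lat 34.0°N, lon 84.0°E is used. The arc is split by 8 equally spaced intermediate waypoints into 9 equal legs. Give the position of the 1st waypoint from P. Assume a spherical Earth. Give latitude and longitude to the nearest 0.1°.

The haversine formula gives a central angle δ ≈ 0.436 rad (25.0°) between the endpoints.
Interpolate at f = 1/9 with slerp weights a = sin((1−f)δ)/sin δ ≈ 0.895, b = sin(fδ)/sin δ ≈ 0.115.
p = a·p₁ + b·p₂ ≈ (0.309, 0.916, 0.258); φ = arcsin(p_z) ≈ 14.94°, λ = atan2(p_y, p_x) ≈ 71.36°.

≈ lat 14.9°N, lon 71.4°E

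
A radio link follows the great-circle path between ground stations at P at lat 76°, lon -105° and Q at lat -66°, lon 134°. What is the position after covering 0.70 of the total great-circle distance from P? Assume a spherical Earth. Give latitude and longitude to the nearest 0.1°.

From cos δ = sin φ₁ sin φ₂ + cos φ₁ cos φ₂ cos Δλ, the central angle is δ ≈ 2.785 rad (159.6°).
Interpolate at f = 0.70 with slerp weights a = sin((1−f)δ)/sin δ ≈ 2.124, b = sin(fδ)/sin δ ≈ 2.662.
p = a·p₁ + b·p₂ ≈ (-0.885, 0.282, -0.370); φ = arcsin(p_z) ≈ -21.73°, λ = atan2(p_y, p_x) ≈ 162.31°.

≈ lat -21.7°, lon 162.3°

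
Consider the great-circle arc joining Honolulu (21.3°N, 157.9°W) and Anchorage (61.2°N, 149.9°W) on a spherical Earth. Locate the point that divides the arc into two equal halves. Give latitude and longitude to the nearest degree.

≈ 41°N, 155°W

Write both endpoints as unit vectors p₁, p₂ with components (cos φ cos λ, cos φ sin λ, sin φ).
The central angle between the endpoints is δ = arccos(p₁·p₂) ≈ 0.703 rad (40.3°).
Interpolate at f = 1/2 with slerp weights a = sin((1−f)δ)/sin δ ≈ 0.533, b = sin(fδ)/sin δ ≈ 0.533.
p = a·p₁ + b·p₂ ≈ (-0.682, -0.315, 0.660); φ = arcsin(p_z) ≈ 41.31°, λ = atan2(p_y, p_x) ≈ -155.18°.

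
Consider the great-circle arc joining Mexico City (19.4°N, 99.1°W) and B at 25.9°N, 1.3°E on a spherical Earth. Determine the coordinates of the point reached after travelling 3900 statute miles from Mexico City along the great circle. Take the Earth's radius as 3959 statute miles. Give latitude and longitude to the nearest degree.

Write both endpoints as unit vectors p₁, p₂ with components (cos φ cos λ, cos φ sin λ, sin φ).
The central angle between the endpoints is δ = arccos(p₁·p₂) ≈ 1.579 rad (90.5°). The total great-circle distance is δ·R ≈ 1.579 × 3959 ≈ 6251 mi, so the target fraction is f = 3900/6251 ≈ 0.624.
Interpolate at f ≈ 0.624 with slerp weights a = sin((1−f)δ)/sin δ ≈ 0.560, b = sin(fδ)/sin δ ≈ 0.833.
p = a·p₁ + b·p₂ ≈ (0.666, -0.504, 0.550); φ = arcsin(p_z) ≈ 33.36°, λ = atan2(p_y, p_x) ≈ -37.12°.

≈ 33°N, 37°W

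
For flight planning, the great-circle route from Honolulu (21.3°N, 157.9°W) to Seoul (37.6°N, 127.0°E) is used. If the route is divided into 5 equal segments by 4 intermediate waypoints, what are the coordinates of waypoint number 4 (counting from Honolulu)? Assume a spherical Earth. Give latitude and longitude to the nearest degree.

≈ 38°N, 144°E

Write both endpoints as unit vectors p₁, p₂ with components (cos φ cos λ, cos φ sin λ, sin φ).
The central angle between the endpoints is δ = arccos(p₁·p₂) ≈ 1.147 rad (65.7°).
Interpolate at f = 4/5 with slerp weights a = sin((1−f)δ)/sin δ ≈ 0.249, b = sin(fδ)/sin δ ≈ 0.871.
p = a·p₁ + b·p₂ ≈ (-0.631, 0.464, 0.622); φ = arcsin(p_z) ≈ 38.47°, λ = atan2(p_y, p_x) ≈ 143.67°.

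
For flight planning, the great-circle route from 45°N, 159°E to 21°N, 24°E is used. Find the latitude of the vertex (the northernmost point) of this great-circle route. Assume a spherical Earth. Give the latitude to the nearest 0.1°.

≈ 61.5°N

The great circle lies in the plane with unit normal n̂ = (p₁ × p₂)/|p₁ × p₂|.
Here n̂_z ≈ -0.478; the vertex latitude is φ_max = arccos|n̂_z| ≈ 61.5°.
Check via Clairaut: cos φ_max = |cos φ₁| · sin C = cos(45.0°)·sin(42.5°) ≈ 0.478, again giving ≈ 61.5°.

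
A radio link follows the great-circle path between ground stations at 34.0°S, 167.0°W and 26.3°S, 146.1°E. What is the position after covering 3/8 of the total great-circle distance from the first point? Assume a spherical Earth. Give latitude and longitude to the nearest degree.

From cos δ = sin φ₁ sin φ₂ + cos φ₁ cos φ₂ cos Δλ, the central angle is δ ≈ 0.714 rad (40.9°).
Interpolate at f = 3/8 with slerp weights a = sin((1−f)δ)/sin δ ≈ 0.659, b = sin(fδ)/sin δ ≈ 0.404.
p = a·p₁ + b·p₂ ≈ (-0.833, 0.079, -0.548); φ = arcsin(p_z) ≈ -33.20°, λ = atan2(p_y, p_x) ≈ 174.58°.

≈ 33°S, 175°E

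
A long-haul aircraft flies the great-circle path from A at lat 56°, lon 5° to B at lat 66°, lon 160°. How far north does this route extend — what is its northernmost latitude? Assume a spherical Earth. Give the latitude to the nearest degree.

The great circle lies in the plane with unit normal n̂ = (p₁ × p₂)/|p₁ × p₂|.
Here n̂_z ≈ +0.115; the vertex latitude is φ_max = arccos|n̂_z| ≈ 83.4°.
Check via Clairaut: cos φ_max = |cos φ₁| · sin C = cos(56.0°)·sin(11.9°) ≈ 0.115, again giving ≈ 83.4°.

≈ 83°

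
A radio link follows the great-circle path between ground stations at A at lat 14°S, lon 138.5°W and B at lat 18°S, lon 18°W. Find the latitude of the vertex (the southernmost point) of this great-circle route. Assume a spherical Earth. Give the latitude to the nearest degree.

The great circle lies in the plane with unit normal n̂ = (p₁ × p₂)/|p₁ × p₂|.
Here n̂_z ≈ +0.865; the vertex latitude is φ_max = arccos|n̂_z| ≈ 30.1°.
Check via Clairaut: cos φ_max = |cos φ₁| · sin C = cos(14.0°)·sin(116.9°) ≈ 0.865, again giving ≈ 30.1°.

≈ 30°S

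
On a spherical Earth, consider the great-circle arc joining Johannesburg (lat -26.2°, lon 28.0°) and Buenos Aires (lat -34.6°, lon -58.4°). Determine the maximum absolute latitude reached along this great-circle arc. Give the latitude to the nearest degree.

≈ -39°

The great circle lies in the plane with unit normal n̂ = (p₁ × p₂)/|p₁ × p₂|.
Here n̂_z ≈ -0.772; the vertex latitude is φ_max = arccos|n̂_z| ≈ 39.5°.
Check via Clairaut: cos φ_max = |cos φ₁| · sin C = cos(26.2°)·sin(120.6°) ≈ 0.772, again giving ≈ 39.5°.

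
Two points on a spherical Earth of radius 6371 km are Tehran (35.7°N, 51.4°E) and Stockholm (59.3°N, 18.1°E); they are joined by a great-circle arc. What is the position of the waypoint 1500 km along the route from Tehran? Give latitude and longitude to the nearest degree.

From cos δ = sin φ₁ sin φ₂ + cos φ₁ cos φ₂ cos Δλ, the central angle is δ ≈ 0.558 rad (32.0°). The total great-circle distance is δ·R ≈ 0.558 × 6371 ≈ 3555 km, so the target fraction is f = 1500/3555 ≈ 0.422.
Interpolate at f ≈ 0.422 with slerp weights a = sin((1−f)δ)/sin δ ≈ 0.599, b = sin(fδ)/sin δ ≈ 0.441.
p = a·p₁ + b·p₂ ≈ (0.517, 0.450, 0.728); φ = arcsin(p_z) ≈ 46.73°, λ = atan2(p_y, p_x) ≈ 41.02°.

≈ 47°N, 41°E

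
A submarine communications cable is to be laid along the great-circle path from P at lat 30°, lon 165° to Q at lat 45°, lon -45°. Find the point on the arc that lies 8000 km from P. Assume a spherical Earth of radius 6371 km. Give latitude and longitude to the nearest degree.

The haversine formula gives a central angle δ ≈ 1.749 rad (100.2°) between the endpoints. The total great-circle distance is δ·R ≈ 1.749 × 6371 ≈ 11140 km, so the target fraction is f = 8000/11140 ≈ 0.718.
Interpolate at f ≈ 0.718 with slerp weights a = sin((1−f)δ)/sin δ ≈ 0.481, b = sin(fδ)/sin δ ≈ 0.966.
p = a·p₁ + b·p₂ ≈ (0.081, -0.375, 0.923); φ = arcsin(p_z) ≈ 67.43°, λ = atan2(p_y, p_x) ≈ -77.83°.

≈ lat 67°, lon -78°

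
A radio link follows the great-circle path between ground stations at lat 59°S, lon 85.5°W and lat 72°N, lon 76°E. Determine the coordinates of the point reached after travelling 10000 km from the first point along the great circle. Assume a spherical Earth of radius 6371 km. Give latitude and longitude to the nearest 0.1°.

≈ lat 28.4°N, lon 59.9°W

Write both endpoints as unit vectors p₁, p₂ with components (cos φ cos λ, cos φ sin λ, sin φ).
The central angle between the endpoints is δ = arccos(p₁·p₂) ≈ 2.881 rad (165.0°). The total great-circle distance is δ·R ≈ 2.881 × 6371 ≈ 18353 km, so the target fraction is f = 10000/18353 ≈ 0.545.
Interpolate at f ≈ 0.545 with slerp weights a = sin((1−f)δ)/sin δ ≈ 3.746, b = sin(fδ)/sin δ ≈ 3.876.
p = a·p₁ + b·p₂ ≈ (0.441, -0.761, 0.475); φ = arcsin(p_z) ≈ 28.38°, λ = atan2(p_y, p_x) ≈ -59.91°.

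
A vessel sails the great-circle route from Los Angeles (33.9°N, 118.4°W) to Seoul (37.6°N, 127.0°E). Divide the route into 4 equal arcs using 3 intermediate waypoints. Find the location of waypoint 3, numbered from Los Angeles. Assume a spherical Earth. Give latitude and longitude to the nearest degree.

The haversine formula gives a central angle δ ≈ 1.504 rad (86.2°) between the endpoints.
Interpolate at f = 3/4 with slerp weights a = sin((1−f)δ)/sin δ ≈ 0.368, b = sin(fδ)/sin δ ≈ 0.906.
p = a·p₁ + b·p₂ ≈ (-0.577, 0.304, 0.758); φ = arcsin(p_z) ≈ 49.27°, λ = atan2(p_y, p_x) ≈ 152.20°.

≈ (49°N, 152°E)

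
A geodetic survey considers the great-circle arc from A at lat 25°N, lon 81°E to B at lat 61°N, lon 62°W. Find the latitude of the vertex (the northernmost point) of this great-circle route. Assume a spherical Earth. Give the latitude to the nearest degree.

The great circle lies in the plane with unit normal n̂ = (p₁ × p₂)/|p₁ × p₂|.
Here n̂_z ≈ -0.264; the vertex latitude is φ_max = arccos|n̂_z| ≈ 74.7°.
Check via Clairaut: cos φ_max = |cos φ₁| · sin C = cos(25.0°)·sin(17.0°) ≈ 0.264, again giving ≈ 74.7°.

≈ 75°N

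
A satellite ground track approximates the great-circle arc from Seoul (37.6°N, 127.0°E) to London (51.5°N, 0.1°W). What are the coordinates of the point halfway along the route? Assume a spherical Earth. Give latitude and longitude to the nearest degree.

Convert each endpoint to a unit vector on the sphere (x = cos φ cos λ, y = cos φ sin λ, z = sin φ).
The central angle between the endpoints is δ = arccos(p₁·p₂) ≈ 1.390 rad (79.6°).
Interpolate at f = 1/2 with slerp weights a = sin((1−f)δ)/sin δ ≈ 0.651, b = sin(fδ)/sin δ ≈ 0.651.
p = a·p₁ + b·p₂ ≈ (0.095, 0.411, 0.907); φ = arcsin(p_z) ≈ 65.04°, λ = atan2(p_y, p_x) ≈ 77.01°.

≈ (65°N, 77°E)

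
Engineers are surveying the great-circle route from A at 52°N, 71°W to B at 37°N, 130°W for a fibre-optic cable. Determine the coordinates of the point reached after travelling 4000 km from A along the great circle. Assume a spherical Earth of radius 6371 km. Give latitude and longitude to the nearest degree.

≈ 41°N, 122°W

From cos δ = sin φ₁ sin φ₂ + cos φ₁ cos φ₂ cos Δλ, the central angle is δ ≈ 0.756 rad (43.3°). The total great-circle distance is δ·R ≈ 0.756 × 6371 ≈ 4818 km, so the target fraction is f = 4000/4818 ≈ 0.830.
Interpolate at f ≈ 0.830 with slerp weights a = sin((1−f)δ)/sin δ ≈ 0.187, b = sin(fδ)/sin δ ≈ 0.856.
p = a·p₁ + b·p₂ ≈ (-0.402, -0.632, 0.662); φ = arcsin(p_z) ≈ 41.47°, λ = atan2(p_y, p_x) ≈ -122.45°.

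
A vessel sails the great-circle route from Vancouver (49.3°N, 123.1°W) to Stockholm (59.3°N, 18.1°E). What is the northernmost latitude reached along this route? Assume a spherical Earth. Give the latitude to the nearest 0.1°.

The great circle lies in the plane with unit normal n̂ = (p₁ × p₂)/|p₁ × p₂|.
Here n̂_z ≈ +0.227; the vertex latitude is φ_max = arccos|n̂_z| ≈ 76.9°.

≈ 76.9°N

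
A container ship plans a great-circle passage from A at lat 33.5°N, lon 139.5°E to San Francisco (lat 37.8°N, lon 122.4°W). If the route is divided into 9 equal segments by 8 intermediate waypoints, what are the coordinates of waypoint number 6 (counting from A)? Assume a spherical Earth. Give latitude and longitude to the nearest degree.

Convert each endpoint to a unit vector on the sphere (x = cos φ cos λ, y = cos φ sin λ, z = sin φ).
The central angle between the endpoints is δ = arccos(p₁·p₂) ≈ 1.323 rad (75.8°).
Interpolate at f = 6/9 with slerp weights a = sin((1−f)δ)/sin δ ≈ 0.440, b = sin(fδ)/sin δ ≈ 0.796.
p = a·p₁ + b·p₂ ≈ (-0.616, -0.293, 0.731); φ = arcsin(p_z) ≈ 46.97°, λ = atan2(p_y, p_x) ≈ -154.59°.

≈ lat 47°N, lon 155°W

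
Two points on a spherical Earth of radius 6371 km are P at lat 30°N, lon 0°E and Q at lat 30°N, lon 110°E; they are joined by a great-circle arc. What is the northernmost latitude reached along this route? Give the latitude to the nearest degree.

≈ 45°N

The great circle lies in the plane with unit normal n̂ = (p₁ × p₂)/|p₁ × p₂|.
Here n̂_z ≈ +0.705; the vertex latitude is φ_max = arccos|n̂_z| ≈ 45.2°.
Check via Clairaut: cos φ_max = |cos φ₁| · sin C = cos(30.0°)·sin(54.5°) ≈ 0.705, again giving ≈ 45.2°.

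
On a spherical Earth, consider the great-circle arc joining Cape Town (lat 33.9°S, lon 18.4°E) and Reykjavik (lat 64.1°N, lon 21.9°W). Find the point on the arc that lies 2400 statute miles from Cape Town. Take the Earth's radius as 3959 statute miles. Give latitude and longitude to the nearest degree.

≈ lat 0°N, lon 9°E

From cos δ = sin φ₁ sin φ₂ + cos φ₁ cos φ₂ cos Δλ, the central angle is δ ≈ 1.798 rad (103.0°). The total great-circle distance is δ·R ≈ 1.798 × 3959 ≈ 7118 mi, so the target fraction is f = 2400/7118 ≈ 0.337.
Interpolate at f ≈ 0.337 with slerp weights a = sin((1−f)δ)/sin δ ≈ 0.954, b = sin(fδ)/sin δ ≈ 0.585.
p = a·p₁ + b·p₂ ≈ (0.988, 0.155, -0.006); φ = arcsin(p_z) ≈ -0.33°, λ = atan2(p_y, p_x) ≈ 8.89°.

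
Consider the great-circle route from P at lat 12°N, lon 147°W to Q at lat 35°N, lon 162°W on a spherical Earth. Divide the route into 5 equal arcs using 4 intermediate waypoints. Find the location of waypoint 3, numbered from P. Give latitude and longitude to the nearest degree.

≈ lat 26°N, lon 155°W

Write both endpoints as unit vectors p₁, p₂ with components (cos φ cos λ, cos φ sin λ, sin φ).
The central angle between the endpoints is δ = arccos(p₁·p₂) ≈ 0.466 rad (26.7°).
Interpolate at f = 3/5 with slerp weights a = sin((1−f)δ)/sin δ ≈ 0.412, b = sin(fδ)/sin δ ≈ 0.614.
p = a·p₁ + b·p₂ ≈ (-0.817, -0.375, 0.438); φ = arcsin(p_z) ≈ 25.98°, λ = atan2(p_y, p_x) ≈ -155.33°.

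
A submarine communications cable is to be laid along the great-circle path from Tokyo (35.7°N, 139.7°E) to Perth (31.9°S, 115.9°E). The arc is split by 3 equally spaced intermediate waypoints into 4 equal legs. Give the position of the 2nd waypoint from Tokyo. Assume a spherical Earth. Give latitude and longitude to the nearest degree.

Write both endpoints as unit vectors p₁, p₂ with components (cos φ cos λ, cos φ sin λ, sin φ).
The central angle between the endpoints is δ = arccos(p₁·p₂) ≈ 1.242 rad (71.2°).
Interpolate at f = 2/4 with slerp weights a = sin((1−f)δ)/sin δ ≈ 0.615, b = sin(fδ)/sin δ ≈ 0.615.
p = a·p₁ + b·p₂ ≈ (-0.609, 0.793, 0.034); φ = arcsin(p_z) ≈ 1.94°, λ = atan2(p_y, p_x) ≈ 127.53°.

≈ 2°N, 128°E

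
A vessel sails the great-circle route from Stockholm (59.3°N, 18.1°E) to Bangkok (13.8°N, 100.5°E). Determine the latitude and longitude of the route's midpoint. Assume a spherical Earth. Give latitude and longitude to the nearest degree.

≈ (44°N, 75°E)

From cos δ = sin φ₁ sin φ₂ + cos φ₁ cos φ₂ cos Δλ, the central angle is δ ≈ 1.297 rad (74.3°).
Interpolate at f = 1/2 with slerp weights a = sin((1−f)δ)/sin δ ≈ 0.627, b = sin(fδ)/sin δ ≈ 0.627.
p = a·p₁ + b·p₂ ≈ (0.193, 0.698, 0.689); φ = arcsin(p_z) ≈ 43.55°, λ = atan2(p_y, p_x) ≈ 74.52°.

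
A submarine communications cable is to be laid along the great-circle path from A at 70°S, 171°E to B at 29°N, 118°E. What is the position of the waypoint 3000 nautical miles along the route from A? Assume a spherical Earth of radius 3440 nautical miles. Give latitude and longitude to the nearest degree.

Write both endpoints as unit vectors p₁, p₂ with components (cos φ cos λ, cos φ sin λ, sin φ).
The central angle between the endpoints is δ = arccos(p₁·p₂) ≈ 1.850 rad (106.0°). The total great-circle distance is δ·R ≈ 1.850 × 3440 ≈ 6364 nmi, so the target fraction is f = 3000/6364 ≈ 0.471.
Interpolate at f ≈ 0.471 with slerp weights a = sin((1−f)δ)/sin δ ≈ 0.863, b = sin(fδ)/sin δ ≈ 0.797.
p = a·p₁ + b·p₂ ≈ (-0.618, 0.661, -0.425); φ = arcsin(p_z) ≈ -25.12°, λ = atan2(p_y, p_x) ≈ 133.09°.

≈ 25°S, 133°E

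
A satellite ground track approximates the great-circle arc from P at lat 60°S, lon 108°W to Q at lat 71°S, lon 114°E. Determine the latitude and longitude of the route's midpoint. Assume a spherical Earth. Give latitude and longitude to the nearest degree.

The haversine formula gives a central angle δ ≈ 0.798 rad (45.7°) between the endpoints.
Interpolate at f = 1/2 with slerp weights a = sin((1−f)δ)/sin δ ≈ 0.543, b = sin(fδ)/sin δ ≈ 0.543.
p = a·p₁ + b·p₂ ≈ (-0.156, -0.097, -0.983); φ = arcsin(p_z) ≈ -79.44°, λ = atan2(p_y, p_x) ≈ -148.17°.

≈ lat 79°S, lon 148°W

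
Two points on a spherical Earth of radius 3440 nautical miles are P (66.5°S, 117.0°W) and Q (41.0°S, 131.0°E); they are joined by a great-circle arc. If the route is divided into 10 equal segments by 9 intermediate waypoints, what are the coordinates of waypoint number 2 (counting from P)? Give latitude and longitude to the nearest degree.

The haversine formula gives a central angle δ ≈ 1.060 rad (60.7°) between the endpoints.
Interpolate at f = 2/10 with slerp weights a = sin((1−f)δ)/sin δ ≈ 0.860, b = sin(fδ)/sin δ ≈ 0.241.
p = a·p₁ + b·p₂ ≈ (-0.275, -0.168, -0.947); φ = arcsin(p_z) ≈ -71.20°, λ = atan2(p_y, p_x) ≈ -148.58°.

≈ (71°S, 149°W)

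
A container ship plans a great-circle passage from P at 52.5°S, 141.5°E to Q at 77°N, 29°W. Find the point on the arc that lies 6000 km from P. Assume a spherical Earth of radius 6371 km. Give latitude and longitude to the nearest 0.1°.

≈ 1.3°N, 137.4°E

The haversine formula gives a central angle δ ≈ 2.709 rad (155.2°) between the endpoints. The total great-circle distance is δ·R ≈ 2.709 × 6371 ≈ 17262 km, so the target fraction is f = 6000/17262 ≈ 0.348.
Interpolate at f ≈ 0.348 with slerp weights a = sin((1−f)δ)/sin δ ≈ 2.342, b = sin(fδ)/sin δ ≈ 1.931.
p = a·p₁ + b·p₂ ≈ (-0.736, 0.677, 0.024); φ = arcsin(p_z) ≈ 1.35°, λ = atan2(p_y, p_x) ≈ 137.39°.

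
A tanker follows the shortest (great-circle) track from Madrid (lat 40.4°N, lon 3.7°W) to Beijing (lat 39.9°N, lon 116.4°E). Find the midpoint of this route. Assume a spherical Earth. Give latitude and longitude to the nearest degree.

≈ lat 59°N, lon 57°E

Write both endpoints as unit vectors p₁, p₂ with components (cos φ cos λ, cos φ sin λ, sin φ).
The central angle between the endpoints is δ = arccos(p₁·p₂) ≈ 1.448 rad (82.9°).
Interpolate at f = 1/2 with slerp weights a = sin((1−f)δ)/sin δ ≈ 0.667, b = sin(fδ)/sin δ ≈ 0.667.
p = a·p₁ + b·p₂ ≈ (0.280, 0.426, 0.861); φ = arcsin(p_z) ≈ 59.38°, λ = atan2(p_y, p_x) ≈ 56.72°.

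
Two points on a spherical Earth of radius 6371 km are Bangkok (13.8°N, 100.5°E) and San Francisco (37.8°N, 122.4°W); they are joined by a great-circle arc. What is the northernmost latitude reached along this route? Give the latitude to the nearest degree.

≈ 55°N

The great circle lies in the plane with unit normal n̂ = (p₁ × p₂)/|p₁ × p₂|.
Here n̂_z ≈ +0.574; the vertex latitude is φ_max = arccos|n̂_z| ≈ 54.9°.
Check via Clairaut: cos φ_max = |cos φ₁| · sin C = cos(13.8°)·sin(36.3°) ≈ 0.574, again giving ≈ 54.9°.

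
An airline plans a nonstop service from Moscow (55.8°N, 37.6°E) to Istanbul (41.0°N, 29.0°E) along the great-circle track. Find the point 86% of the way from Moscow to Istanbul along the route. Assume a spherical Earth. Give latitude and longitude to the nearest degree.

Write both endpoints as unit vectors p₁, p₂ with components (cos φ cos λ, cos φ sin λ, sin φ).
The central angle between the endpoints is δ = arccos(p₁·p₂) ≈ 0.276 rad (15.8°).
Interpolate at f = 0.86 with slerp weights a = sin((1−f)δ)/sin δ ≈ 0.142, b = sin(fδ)/sin δ ≈ 0.863.
p = a·p₁ + b·p₂ ≈ (0.633, 0.364, 0.683); φ = arcsin(p_z) ≈ 43.11°, λ = atan2(p_y, p_x) ≈ 29.94°.

≈ (43°N, 30°E)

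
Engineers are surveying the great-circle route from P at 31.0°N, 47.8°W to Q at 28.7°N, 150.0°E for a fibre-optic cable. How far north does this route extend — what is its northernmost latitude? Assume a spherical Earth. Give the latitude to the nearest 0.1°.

≈ 74.9°N

The great circle lies in the plane with unit normal n̂ = (p₁ × p₂)/|p₁ × p₂|.
Here n̂_z ≈ -0.260; the vertex latitude is φ_max = arccos|n̂_z| ≈ 74.9°.
Check via Clairaut: cos φ_max = |cos φ₁| · sin C = cos(31.0°)·sin(17.7°) ≈ 0.260, again giving ≈ 74.9°.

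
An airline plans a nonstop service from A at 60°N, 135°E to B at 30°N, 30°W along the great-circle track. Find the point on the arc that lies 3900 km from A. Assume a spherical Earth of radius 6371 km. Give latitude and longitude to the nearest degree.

Write both endpoints as unit vectors p₁, p₂ with components (cos φ cos λ, cos φ sin λ, sin φ).
The central angle between the endpoints is δ = arccos(p₁·p₂) ≈ 1.556 rad (89.2°). The total great-circle distance is δ·R ≈ 1.556 × 6371 ≈ 9914 km, so the target fraction is f = 3900/9914 ≈ 0.393.
Interpolate at f ≈ 0.393 with slerp weights a = sin((1−f)δ)/sin δ ≈ 0.810, b = sin(fδ)/sin δ ≈ 0.575.
p = a·p₁ + b·p₂ ≈ (0.145, 0.038, 0.989); φ = arcsin(p_z) ≈ 81.41°, λ = atan2(p_y, p_x) ≈ 14.54°.

≈ 81°N, 15°E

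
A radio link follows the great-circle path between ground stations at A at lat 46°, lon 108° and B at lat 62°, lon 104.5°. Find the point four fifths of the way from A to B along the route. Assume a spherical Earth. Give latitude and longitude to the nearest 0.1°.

≈ lat 58.8°, lon 105.5°

Write both endpoints as unit vectors p₁, p₂ with components (cos φ cos λ, cos φ sin λ, sin φ).
The central angle between the endpoints is δ = arccos(p₁·p₂) ≈ 0.281 rad (16.1°).
Interpolate at f = 4/5 with slerp weights a = sin((1−f)δ)/sin δ ≈ 0.203, b = sin(fδ)/sin δ ≈ 0.804.
p = a·p₁ + b·p₂ ≈ (-0.138, 0.499, 0.855); φ = arcsin(p_z) ≈ 58.81°, λ = atan2(p_y, p_x) ≈ 105.45°.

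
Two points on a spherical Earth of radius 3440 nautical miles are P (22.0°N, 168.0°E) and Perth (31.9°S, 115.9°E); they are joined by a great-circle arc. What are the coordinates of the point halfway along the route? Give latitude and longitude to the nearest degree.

≈ (6°S, 143°E)

Convert each endpoint to a unit vector on the sphere (x = cos φ cos λ, y = cos φ sin λ, z = sin φ).
The central angle between the endpoints is δ = arccos(p₁·p₂) ≈ 1.281 rad (73.4°).
Interpolate at f = 1/2 with slerp weights a = sin((1−f)δ)/sin δ ≈ 0.624, b = sin(fδ)/sin δ ≈ 0.624.
p = a·p₁ + b·p₂ ≈ (-0.797, 0.596, -0.096); φ = arcsin(p_z) ≈ -5.51°, λ = atan2(p_y, p_x) ≈ 143.18°.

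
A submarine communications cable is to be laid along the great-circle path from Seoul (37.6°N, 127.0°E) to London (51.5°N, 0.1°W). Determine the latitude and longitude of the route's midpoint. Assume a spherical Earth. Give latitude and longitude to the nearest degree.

≈ 65°N, 77°E

Write both endpoints as unit vectors p₁, p₂ with components (cos φ cos λ, cos φ sin λ, sin φ).
The central angle between the endpoints is δ = arccos(p₁·p₂) ≈ 1.390 rad (79.6°).
Interpolate at f = 1/2 with slerp weights a = sin((1−f)δ)/sin δ ≈ 0.651, b = sin(fδ)/sin δ ≈ 0.651.
p = a·p₁ + b·p₂ ≈ (0.095, 0.411, 0.907); φ = arcsin(p_z) ≈ 65.04°, λ = atan2(p_y, p_x) ≈ 77.01°.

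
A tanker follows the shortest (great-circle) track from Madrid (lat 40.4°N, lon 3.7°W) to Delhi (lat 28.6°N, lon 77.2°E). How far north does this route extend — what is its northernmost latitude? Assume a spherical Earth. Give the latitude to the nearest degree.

≈ 43°N

The great circle lies in the plane with unit normal n̂ = (p₁ × p₂)/|p₁ × p₂|.
Here n̂_z ≈ +0.726; the vertex latitude is φ_max = arccos|n̂_z| ≈ 43.4°.
Check via Clairaut: cos φ_max = |cos φ₁| · sin C = cos(40.4°)·sin(72.4°) ≈ 0.726, again giving ≈ 43.4°.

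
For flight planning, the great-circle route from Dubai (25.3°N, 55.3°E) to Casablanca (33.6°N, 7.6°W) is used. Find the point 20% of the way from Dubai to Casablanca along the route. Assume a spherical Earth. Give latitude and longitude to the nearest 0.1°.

From cos δ = sin φ₁ sin φ₂ + cos φ₁ cos φ₂ cos Δλ, the central angle is δ ≈ 0.953 rad (54.6°).
Interpolate at f = 0.20 with slerp weights a = sin((1−f)δ)/sin δ ≈ 0.847, b = sin(fδ)/sin δ ≈ 0.232.
p = a·p₁ + b·p₂ ≈ (0.628, 0.604, 0.491); φ = arcsin(p_z) ≈ 29.38°, λ = atan2(p_y, p_x) ≈ 43.89°.

≈ 29.4°N, 43.9°E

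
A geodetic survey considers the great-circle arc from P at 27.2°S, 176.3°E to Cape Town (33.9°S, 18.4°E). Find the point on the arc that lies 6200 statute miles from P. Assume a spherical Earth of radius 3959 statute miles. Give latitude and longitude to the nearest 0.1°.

≈ 56.8°S, 35.4°E

Write both endpoints as unit vectors p₁, p₂ with components (cos φ cos λ, cos φ sin λ, sin φ).
The central angle between the endpoints is δ = arccos(p₁·p₂) ≈ 2.014 rad (115.4°). The total great-circle distance is δ·R ≈ 2.014 × 3959 ≈ 7974 mi, so the target fraction is f = 6200/7974 ≈ 0.777.
Interpolate at f ≈ 0.777 with slerp weights a = sin((1−f)δ)/sin δ ≈ 0.480, b = sin(fδ)/sin δ ≈ 1.107.
p = a·p₁ + b·p₂ ≈ (0.446, 0.318, -0.837); φ = arcsin(p_z) ≈ -56.80°, λ = atan2(p_y, p_x) ≈ 35.45°.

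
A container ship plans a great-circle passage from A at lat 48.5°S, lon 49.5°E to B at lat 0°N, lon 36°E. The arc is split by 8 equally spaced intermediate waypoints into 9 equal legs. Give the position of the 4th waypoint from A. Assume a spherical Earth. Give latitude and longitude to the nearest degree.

From cos δ = sin φ₁ sin φ₂ + cos φ₁ cos φ₂ cos Δλ, the central angle is δ ≈ 0.871 rad (49.9°).
Interpolate at f = 4/9 with slerp weights a = sin((1−f)δ)/sin δ ≈ 0.608, b = sin(fδ)/sin δ ≈ 0.493.
p = a·p₁ + b·p₂ ≈ (0.661, 0.596, -0.455); φ = arcsin(p_z) ≈ -27.09°, λ = atan2(p_y, p_x) ≈ 42.07°.

≈ lat 27°S, lon 42°E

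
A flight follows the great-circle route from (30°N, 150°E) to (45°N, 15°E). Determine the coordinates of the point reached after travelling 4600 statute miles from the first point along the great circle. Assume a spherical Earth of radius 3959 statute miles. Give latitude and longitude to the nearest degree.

≈ (62°N, 53°E)

Convert each endpoint to a unit vector on the sphere (x = cos φ cos λ, y = cos φ sin λ, z = sin φ).
The central angle between the endpoints is δ = arccos(p₁·p₂) ≈ 1.650 rad (94.6°). The total great-circle distance is δ·R ≈ 1.650 × 3959 ≈ 6534 mi, so the target fraction is f = 4600/6534 ≈ 0.704.
Interpolate at f ≈ 0.704 with slerp weights a = sin((1−f)δ)/sin δ ≈ 0.471, b = sin(fδ)/sin δ ≈ 0.920.
p = a·p₁ + b·p₂ ≈ (0.276, 0.372, 0.886); φ = arcsin(p_z) ≈ 62.40°, λ = atan2(p_y, p_x) ≈ 53.48°.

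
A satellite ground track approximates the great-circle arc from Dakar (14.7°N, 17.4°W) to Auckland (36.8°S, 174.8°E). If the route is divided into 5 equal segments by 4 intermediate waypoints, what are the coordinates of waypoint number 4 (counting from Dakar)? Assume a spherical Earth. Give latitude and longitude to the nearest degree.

≈ (61°S, 154°W)

From cos δ = sin φ₁ sin φ₂ + cos φ₁ cos φ₂ cos Δλ, the central angle is δ ≈ 2.712 rad (155.4°).
Interpolate at f = 4/5 with slerp weights a = sin((1−f)δ)/sin δ ≈ 1.239, b = sin(fδ)/sin δ ≈ 1.982.
p = a·p₁ + b·p₂ ≈ (-0.438, -0.214, -0.873); φ = arcsin(p_z) ≈ -60.84°, λ = atan2(p_y, p_x) ≈ -153.90°.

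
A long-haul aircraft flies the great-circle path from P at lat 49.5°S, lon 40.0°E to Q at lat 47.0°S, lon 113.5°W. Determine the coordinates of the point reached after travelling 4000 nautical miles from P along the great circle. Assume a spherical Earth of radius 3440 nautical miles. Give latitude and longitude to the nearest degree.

Write both endpoints as unit vectors p₁, p₂ with components (cos φ cos λ, cos φ sin λ, sin φ).
The central angle between the endpoints is δ = arccos(p₁·p₂) ≈ 1.410 rad (80.8°). The total great-circle distance is δ·R ≈ 1.410 × 3440 ≈ 4852 nmi, so the target fraction is f = 4000/4852 ≈ 0.824.
Interpolate at f ≈ 0.824 with slerp weights a = sin((1−f)δ)/sin δ ≈ 0.248, b = sin(fδ)/sin δ ≈ 0.930.
p = a·p₁ + b·p₂ ≈ (-0.129, -0.478, -0.869); φ = arcsin(p_z) ≈ -60.32°, λ = atan2(p_y, p_x) ≈ -105.15°.

≈ lat 60°S, lon 105°W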